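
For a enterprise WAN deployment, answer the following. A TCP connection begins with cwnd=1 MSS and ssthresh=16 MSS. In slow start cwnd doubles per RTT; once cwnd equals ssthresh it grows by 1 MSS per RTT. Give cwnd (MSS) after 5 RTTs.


RTT 0: cwnd = 1 MSS (initial)
RTT 1: cwnd = 2 MSS (slow start, doubled)
RTT 2: cwnd = 4 MSS (slow start, doubled)
RTT 3: cwnd = 8 MSS (slow start, doubled)
RTT 4: cwnd = 16 MSS (slow start, doubled)
RTT 5: cwnd = 17 MSS (congestion avoidance, +1)

17


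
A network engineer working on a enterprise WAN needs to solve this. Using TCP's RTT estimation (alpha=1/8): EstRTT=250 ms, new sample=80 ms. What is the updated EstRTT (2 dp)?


Given: EstRTT = 250 ms, SampleRTT = 80 ms, alpha = 1/8
New EstRTT = (1 - alpha) * EstRTT + alpha * SampleRTT
(7/8) * 250 = 218.75
(1/8) * 80 = 10
New EstRTT = 218.75 + 10 = 228.75 ms -> 228.75 ms (2 dp)

228.75


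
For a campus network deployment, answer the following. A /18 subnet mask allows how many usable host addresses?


Given: subnet mask /18
Host bits = 32 - 18 = 14
Total addresses = 2^14 = 16384
Usable hosts = 16384 - 2 (network + broadcast) = 16382

16382


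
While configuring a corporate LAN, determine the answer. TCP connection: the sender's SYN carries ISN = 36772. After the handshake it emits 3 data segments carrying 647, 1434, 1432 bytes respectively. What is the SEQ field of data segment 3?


The SYN occupies sequence number ISN = 36772, so the first data byte is ISN + 1 = 36773.
SEQ of data segment i = (ISN + 1) + sum of payload sizes of segments 1..i-1.
Segment 1: SEQ = 36773, payload = 647 bytes
Segment 2: SEQ = 37420, payload = 1434 bytes
Segment 3: SEQ = 38854, payload = 1432 bytes
SEQ of segment 3 = 36773 + 647 + 1434 = 38854

38854


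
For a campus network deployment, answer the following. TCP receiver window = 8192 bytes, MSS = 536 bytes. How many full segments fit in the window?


Given: RWND = 8192 bytes, MSS = 536 bytes
Full segments = floor(RWND / MSS)
Full segments = floor(8192 / 536)
Full segments = floor(15.2836) = 15

15


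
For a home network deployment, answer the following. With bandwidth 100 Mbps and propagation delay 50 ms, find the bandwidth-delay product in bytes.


Given: bandwidth = 100 Mbps, delay = 50 ms
BDP in bits = 100 * 10^6 * 50 / 1000
BDP in bits = 5000000
BDP in bytes = 5000000 / 8 = 625000

625000


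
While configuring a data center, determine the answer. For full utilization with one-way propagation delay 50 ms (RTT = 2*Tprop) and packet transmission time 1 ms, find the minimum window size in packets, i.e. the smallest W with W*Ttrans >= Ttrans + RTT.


Given: Ttrans = 1 ms, RTT = 100 ms (= 2 * Tprop, Tprop = 50 ms)
Time until first ACK returns = Ttrans + RTT = 1 + 100 = 101 ms
Need W * Ttrans >= Ttrans + RTT  ->  W >= (Ttrans + RTT) / Ttrans
(Ttrans + RTT) / Ttrans = 101 / 1 = 101
W_min = ceil(101) = 101

101


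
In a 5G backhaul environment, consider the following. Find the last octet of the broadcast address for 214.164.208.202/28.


Given: IP = 214.164.208.202, prefix = /28
Host bits = 32 - 28 = 4
Network last octet = 202 AND mask = 192
Host part size = 2^4 - 1 = 15
Broadcast last octet = 192 OR 15 = 207

207


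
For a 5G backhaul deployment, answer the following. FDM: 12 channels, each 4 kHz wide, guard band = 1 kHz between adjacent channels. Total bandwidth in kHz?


Given: 12 channels, 4 kHz each, guard = 1 kHz
Channel bandwidth = 12 * 4 = 48 kHz
Guard bands = 11 gaps * 1 kHz = 11 kHz
Total = 48 + 11 = 59 kHz

59


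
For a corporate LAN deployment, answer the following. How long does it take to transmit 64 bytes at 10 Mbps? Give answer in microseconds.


Given: packet = 64 bytes, bandwidth = 10 Mbps
Packet in bits = 64 * 8 = 512 bits
Bandwidth = 10 * 10^6 = 10000000 bps
Time = 512 / 10000000 seconds
Time in us = 512 * 10^6 / 10000000 = 51.2

51.2


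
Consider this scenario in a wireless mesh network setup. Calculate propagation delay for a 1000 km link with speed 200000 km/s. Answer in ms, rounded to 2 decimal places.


Given: distance = 1000 km, speed = 200000 km/s
Delay = distance / speed = 1000 / 200000 seconds
Delay in ms = 1000 * 1000 / 200000
Delay = 5.0000 ms
Rounded to 2 dp = 5.00 ms

5.00


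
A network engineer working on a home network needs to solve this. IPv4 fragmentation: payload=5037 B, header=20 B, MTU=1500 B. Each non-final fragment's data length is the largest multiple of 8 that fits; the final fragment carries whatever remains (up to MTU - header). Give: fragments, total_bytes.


Max data per non-final fragment = floor((MTU - header)/8)*8 = floor((1500 - 20)/8)*8 = floor(1480/8)*8 = 1480 B
Final fragment needs no 8-byte alignment: it can carry up to MTU - header = 1480 B
Non-final fragments needed = ceil((payload - 1480) / 1480) = ceil(3557/1480) = ceil(2.4034) = 3
Number of fragments = 3 + 1 = 4
Fragment sizes (data): 3 * 1480 B + 597 B (last, 597 <= 1480 OK)
Total bytes sent = payload + n_frags * header = 5037 + 4*20 = 5037 + 80 = 5117 B

4, 5117


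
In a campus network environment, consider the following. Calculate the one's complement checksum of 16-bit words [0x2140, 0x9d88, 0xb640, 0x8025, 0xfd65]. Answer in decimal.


Given words: [0x2140, 0x9d88, 0xb640, 0x8025, 0xfd65]
Step 1: Sum all words
Raw sum = 8512 + 40328 + 46656 + 32805 + 64869 = 193170
Step 2: Fold carry: (62098 + 2) = 62100
One's complement = ~62100 & 0xFFFF = 3435

3435


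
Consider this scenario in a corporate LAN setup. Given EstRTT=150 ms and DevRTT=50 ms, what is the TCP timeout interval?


Given: EstRTT = 150 ms, DevRTT = 50 ms
Timeout = EstRTT + 4 * DevRTT
4 * DevRTT = 4 * 50 = 200
Timeout = 150 + 200 = 350 ms

350


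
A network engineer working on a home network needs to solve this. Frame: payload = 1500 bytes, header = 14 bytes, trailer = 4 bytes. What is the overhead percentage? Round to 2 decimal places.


Given: payload = 1500 B, header = 14 B, trailer = 4 B
Overhead bytes = header + trailer = 14 + 4 = 18
Total frame = payload + overhead = 1500 + 18 = 1518
Overhead % = 18 / 1518 * 100 = 1.1858% -> 1.19% (2 dp)

1.19


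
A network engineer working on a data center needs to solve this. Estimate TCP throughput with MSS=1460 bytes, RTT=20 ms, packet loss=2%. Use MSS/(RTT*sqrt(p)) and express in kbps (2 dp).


Given: MSS = 1460 bytes, RTT = 20 ms, loss = 2%
RTT in seconds = 20 / 1000 = 0.02
Loss rate = 2% = 0.02
sqrt(loss) = sqrt(0.02) = 0.141421356237
Throughput (bytes/s) = 1460 / (0.02 * 0.141421356237) = 516187.9503
Throughput (kbps) = 516187.9503 * 8 / 1000 = 4129.503602 -> 4129.50 kbps (2 dp)

4129.50


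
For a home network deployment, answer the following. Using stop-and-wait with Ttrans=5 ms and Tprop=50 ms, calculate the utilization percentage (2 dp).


Given: Ttrans = 5 ms, Tprop = 50 ms
RTT = 2 * Tprop = 2 * 50 = 100 ms
U = Ttrans / (Ttrans + RTT)
U = 5 / (5 + 100)
U = 5 / 105 = 0.047619
U% = 4.76%

4.76


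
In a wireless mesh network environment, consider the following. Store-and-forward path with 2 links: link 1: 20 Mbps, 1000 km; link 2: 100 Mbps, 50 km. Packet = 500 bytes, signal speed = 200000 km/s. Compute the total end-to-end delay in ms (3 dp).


Packet = 500 bytes = 4000 bits. Store-and-forward: sum (t_trans + t_prop) per link.
Link 1: t_trans = 4000/(20*10^6) s = 0.2000 ms; t_prop = 1000/200000 s = 5.0000 ms; subtotal = 5.2000 ms
Link 2: t_trans = 4000/(100*10^6) s = 0.0400 ms; t_prop = 50/200000 s = 0.2500 ms; subtotal = 0.2900 ms
End-to-end = 5.2000 + 0.2900 = 5.4900 ms -> 5.490 ms (3 dp)

5.490


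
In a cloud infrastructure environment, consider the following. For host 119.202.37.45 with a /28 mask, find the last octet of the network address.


Given: IP = 119.202.37.45, prefix = /28
Subnet mask = 255.255.255.240
Last octet of IP: 45
Last octet of mask: 240
Network last octet = 45 AND 240 = 32

32


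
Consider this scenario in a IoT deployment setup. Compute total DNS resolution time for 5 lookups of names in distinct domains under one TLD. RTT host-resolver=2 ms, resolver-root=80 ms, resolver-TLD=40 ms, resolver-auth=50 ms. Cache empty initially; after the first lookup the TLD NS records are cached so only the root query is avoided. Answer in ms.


Lookup 1 (cold cache): local + root + TLD + auth = 2 + 80 + 40 + 50 = 172 ms
Lookups 2..5 (TLD NS cached -> skip root; new domain -> still ask TLD and auth): local + TLD + auth = 2 + 40 + 50 = 92 ms each
Remaining 4 lookups: 4 * 92 = 368 ms
Total = 172 + 368 = 540 ms

540


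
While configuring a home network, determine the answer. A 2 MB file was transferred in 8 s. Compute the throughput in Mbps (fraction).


Given: file = 2 MB, time = 8 s
File in Mb = 2 * 8 = 16 Mb
Throughput = 16 / 8 Mbps
Throughput = 2 Mbps

2


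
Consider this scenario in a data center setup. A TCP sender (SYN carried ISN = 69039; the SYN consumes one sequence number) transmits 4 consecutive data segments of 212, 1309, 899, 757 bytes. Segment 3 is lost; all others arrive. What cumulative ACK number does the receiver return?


SYN uses sequence number 69039; first data byte = ISN + 1 = 69040.
Segment 1: SEQ = 69040, len = 212 B, covers [69040, 69251]
Segment 2: SEQ = 69252, len = 1309 B, covers [69252, 70560]
Segment 3: SEQ = 70561, len = 899 B, covers [70561, 71459] [LOST]
Segment 4: SEQ = 71460, len = 757 B, covers [71460, 72216]
In-order data received: bytes [69040, 70560] (segments 1..2).
Segment 3 missing -> gap begins at byte 70561; later segments buffered out of order.
Cumulative ACK = next expected in-order byte = 69040 + 212 + 1309 = 70561

70561


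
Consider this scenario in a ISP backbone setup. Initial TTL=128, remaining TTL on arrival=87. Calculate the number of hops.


Given: initial TTL = 128, received TTL = 87
Hops = initial TTL - received TTL
Hops = 128 - 87 = 41

41


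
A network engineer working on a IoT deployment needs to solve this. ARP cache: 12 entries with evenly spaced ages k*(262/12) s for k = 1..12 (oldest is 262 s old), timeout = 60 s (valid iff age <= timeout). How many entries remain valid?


Ages are k * 262/12 s for k = 1..12 (spacing = 21.8333 s).
Entry k is valid iff k * 262/12 <= 60 iff k <= 12 * 60 / 262 = 2.7481
n_valid = floor(2.7481) = 2
(n_stale = 12 - 2 = 10)

2


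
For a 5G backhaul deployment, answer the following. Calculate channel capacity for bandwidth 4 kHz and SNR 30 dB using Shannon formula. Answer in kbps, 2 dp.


Given: B = 4 kHz, SNR = 30 dB
SNR linear = 10^(30/10) = 1000
1 + SNR = 1001
log2(1001) = 9.9672262588
C = 4 * 1000 * 9.9672262588 = 39868.9050 bps
C = 39.868905 kbps -> 39.87 kbps (2 dp)

39.87


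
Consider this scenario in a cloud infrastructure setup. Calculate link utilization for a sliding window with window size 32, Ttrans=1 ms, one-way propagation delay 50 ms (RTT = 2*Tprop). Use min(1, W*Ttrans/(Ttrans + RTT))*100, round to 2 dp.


Given: W = 32, Ttrans = 1 ms, RTT = 100 ms (= 2 * Tprop, Tprop = 50 ms)
Cycle time = Ttrans + RTT = 1 + 100 = 101 ms (first packet sent until its ACK returns)
W * Ttrans = 32 * 1 = 32 ms of sending per cycle
W * Ttrans / (Ttrans + RTT) = 32 / 101 = 0.316832
U = min(1, 0.316832) = 0.316832
U% = 31.68%

31.68


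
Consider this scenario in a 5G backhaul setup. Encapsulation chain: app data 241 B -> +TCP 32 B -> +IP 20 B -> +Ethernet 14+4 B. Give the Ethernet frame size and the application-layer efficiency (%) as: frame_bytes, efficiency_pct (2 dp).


TCP segment = 241 + 32 = 273 B
IP packet = 273 + 20 = 293 B
Ethernet frame = 293 + 14 + 4 = 311 B
Efficiency = app / frame = 241 / 311 = 0.774920 = 77.4920% -> 77.49% (2 dp)

311, 77.49


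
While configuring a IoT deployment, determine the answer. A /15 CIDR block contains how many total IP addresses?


Given: CIDR prefix /15
Host bits = 32 - 15 = 17
Total addresses = 2^17 = 131072

131072


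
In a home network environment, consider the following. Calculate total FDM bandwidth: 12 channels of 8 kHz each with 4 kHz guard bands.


Given: 12 channels, 8 kHz each, guard = 4 kHz
Channel bandwidth = 12 * 8 = 96 kHz
Guard bands = 11 gaps * 4 kHz = 44 kHz
Total = 96 + 44 = 140 kHz

140


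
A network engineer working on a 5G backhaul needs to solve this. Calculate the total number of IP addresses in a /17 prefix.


Given: CIDR prefix /17
Host bits = 32 - 17 = 15
Total addresses = 2^15 = 32768

32768


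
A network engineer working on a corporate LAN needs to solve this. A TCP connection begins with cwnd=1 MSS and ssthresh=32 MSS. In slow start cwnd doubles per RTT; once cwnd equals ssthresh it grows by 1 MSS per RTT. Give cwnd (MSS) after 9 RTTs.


RTT 0: cwnd = 1 MSS (initial)
RTT 1: cwnd = 2 MSS (slow start, doubled)
RTT 2: cwnd = 4 MSS (slow start, doubled)
RTT 3: cwnd = 8 MSS (slow start, doubled)
RTT 4: cwnd = 16 MSS (slow start, doubled)
RTT 5: cwnd = 32 MSS (slow start, doubled)
RTT 6: cwnd = 33 MSS (congestion avoidance, +1)
RTT 7: cwnd = 34 MSS (congestion avoidance, +1)
RTT 8: cwnd = 35 MSS (congestion avoidance, +1)
RTT 9: cwnd = 36 MSS (congestion avoidance, +1)

36


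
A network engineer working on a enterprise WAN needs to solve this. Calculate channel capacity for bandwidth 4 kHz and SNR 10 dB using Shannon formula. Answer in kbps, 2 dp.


Given: B = 4 kHz, SNR = 10 dB
SNR linear = 10^(10/10) = 10
1 + SNR = 11
log2(11) = 3.4594316186
C = 4 * 1000 * 3.4594316186 = 13837.7265 bps
C = 13.837726 kbps -> 13.84 kbps (2 dp)

13.84


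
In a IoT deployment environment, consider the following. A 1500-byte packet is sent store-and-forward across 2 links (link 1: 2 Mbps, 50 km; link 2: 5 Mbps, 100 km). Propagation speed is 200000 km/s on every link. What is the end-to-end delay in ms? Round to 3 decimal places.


Packet = 1500 bytes = 12000 bits. Store-and-forward: sum (t_trans + t_prop) per link.
Link 1: t_trans = 12000/(2*10^6) s = 6.0000 ms; t_prop = 50/200000 s = 0.2500 ms; subtotal = 6.2500 ms
Link 2: t_trans = 12000/(5*10^6) s = 2.4000 ms; t_prop = 100/200000 s = 0.5000 ms; subtotal = 2.9000 ms
End-to-end = 6.2500 + 2.9000 = 9.1500 ms -> 9.150 ms (3 dp)

9.150


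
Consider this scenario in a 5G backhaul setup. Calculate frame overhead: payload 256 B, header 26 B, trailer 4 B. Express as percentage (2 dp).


Given: payload = 256 B, header = 26 B, trailer = 4 B
Overhead bytes = header + trailer = 26 + 4 = 30
Total frame = payload + overhead = 256 + 30 = 286
Overhead % = 30 / 286 * 100 = 10.4895% -> 10.49% (2 dp)

10.49


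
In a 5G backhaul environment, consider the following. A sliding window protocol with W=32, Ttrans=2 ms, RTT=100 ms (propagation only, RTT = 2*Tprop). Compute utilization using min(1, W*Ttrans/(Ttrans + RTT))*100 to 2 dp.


Given: W = 32, Ttrans = 2 ms, RTT = 100 ms (= 2 * Tprop, Tprop = 50 ms)
Cycle time = Ttrans + RTT = 2 + 100 = 102 ms (first packet sent until its ACK returns)
W * Ttrans = 32 * 2 = 64 ms of sending per cycle
W * Ttrans / (Ttrans + RTT) = 64 / 102 = 0.627451
U = min(1, 0.627451) = 0.627451
U% = 62.75%

62.75


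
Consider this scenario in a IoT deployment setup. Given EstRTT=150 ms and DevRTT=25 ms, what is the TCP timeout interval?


Given: EstRTT = 150 ms, DevRTT = 25 ms
Timeout = EstRTT + 4 * DevRTT
4 * DevRTT = 4 * 25 = 100
Timeout = 150 + 100 = 250 ms

250


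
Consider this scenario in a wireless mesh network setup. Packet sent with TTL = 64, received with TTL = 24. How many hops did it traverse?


Given: initial TTL = 64, received TTL = 24
Hops = initial TTL - received TTL
Hops = 64 - 24 = 40

40


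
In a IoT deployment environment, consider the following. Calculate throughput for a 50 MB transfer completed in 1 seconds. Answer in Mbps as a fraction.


Given: file = 50 MB, time = 1 s
File in Mb = 50 * 8 = 400 Mb
Throughput = 400 / 1 Mbps
Throughput = 400 Mbps

400


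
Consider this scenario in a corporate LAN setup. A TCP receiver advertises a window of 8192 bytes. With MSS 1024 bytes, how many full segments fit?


Given: RWND = 8192 bytes, MSS = 1024 bytes
Full segments = floor(RWND / MSS)
Full segments = floor(8192 / 1024)
Full segments = floor(8.0) = 8

8


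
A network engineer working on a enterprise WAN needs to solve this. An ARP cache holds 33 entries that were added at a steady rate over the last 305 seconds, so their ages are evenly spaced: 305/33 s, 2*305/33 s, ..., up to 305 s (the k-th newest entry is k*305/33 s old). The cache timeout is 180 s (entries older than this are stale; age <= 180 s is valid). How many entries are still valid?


Ages are k * 305/33 s for k = 1..33 (spacing = 9.2424 s).
Entry k is valid iff k * 305/33 <= 180 iff k <= 33 * 180 / 305 = 19.4754
n_valid = floor(19.4754) = 19
(n_stale = 33 - 19 = 14)

19


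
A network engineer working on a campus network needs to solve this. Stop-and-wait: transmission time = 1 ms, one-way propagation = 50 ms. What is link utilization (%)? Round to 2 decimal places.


Given: Ttrans = 1 ms, Tprop = 50 ms
RTT = 2 * Tprop = 2 * 50 = 100 ms
U = Ttrans / (Ttrans + RTT)
U = 1 / (1 + 100)
U = 1 / 101 = 0.009901
U% = 0.99%

0.99


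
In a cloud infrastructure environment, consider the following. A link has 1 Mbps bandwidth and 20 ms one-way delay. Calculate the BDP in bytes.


Given: bandwidth = 1 Mbps, delay = 20 ms
BDP in bits = 1 * 10^6 * 20 / 1000
BDP in bits = 20000
BDP in bytes = 20000 / 8 = 2500

2500


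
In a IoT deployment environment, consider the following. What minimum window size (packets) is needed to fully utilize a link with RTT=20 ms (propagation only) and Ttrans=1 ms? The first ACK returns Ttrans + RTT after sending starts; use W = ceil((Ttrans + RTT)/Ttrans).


Given: Ttrans = 1 ms, RTT = 20 ms (= 2 * Tprop, Tprop = 10 ms)
Time until first ACK returns = Ttrans + RTT = 1 + 20 = 21 ms
Need W * Ttrans >= Ttrans + RTT  ->  W >= (Ttrans + RTT) / Ttrans
(Ttrans + RTT) / Ttrans = 21 / 1 = 21
W_min = ceil(21) = 21

21


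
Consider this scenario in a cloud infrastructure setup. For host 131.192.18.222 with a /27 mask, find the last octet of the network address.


Given: IP = 131.192.18.222, prefix = /27
Subnet mask = 255.255.255.224
Last octet of IP: 222
Last octet of mask: 224
Network last octet = 222 AND 224 = 192

192


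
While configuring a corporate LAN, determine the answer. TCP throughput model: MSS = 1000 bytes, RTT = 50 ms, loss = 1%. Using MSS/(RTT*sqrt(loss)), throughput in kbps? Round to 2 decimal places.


Given: MSS = 1000 bytes, RTT = 50 ms, loss = 1%
RTT in seconds = 50 / 1000 = 0.05
Loss rate = 1% = 0.01
sqrt(loss) = sqrt(0.01) = 0.1
Throughput (bytes/s) = 1000 / (0.05 * 0.1) = 200000.0000
Throughput (kbps) = 200000.0000 * 8 / 1000 = 1600.000000 -> 1600.00 kbps (2 dp)

1600.00


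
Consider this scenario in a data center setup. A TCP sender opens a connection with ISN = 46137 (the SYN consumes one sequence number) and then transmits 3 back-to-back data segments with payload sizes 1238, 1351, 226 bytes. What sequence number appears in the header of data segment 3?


The SYN occupies sequence number ISN = 46137, so the first data byte is ISN + 1 = 46138.
SEQ of data segment i = (ISN + 1) + sum of payload sizes of segments 1..i-1.
Segment 1: SEQ = 46138, payload = 1238 bytes
Segment 2: SEQ = 47376, payload = 1351 bytes
Segment 3: SEQ = 48727, payload = 226 bytes
SEQ of segment 3 = 46138 + 1238 + 1351 = 48727

48727


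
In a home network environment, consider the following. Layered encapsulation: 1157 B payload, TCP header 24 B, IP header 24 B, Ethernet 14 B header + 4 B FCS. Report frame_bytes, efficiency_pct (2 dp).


TCP segment = 1157 + 24 = 1181 B
IP packet = 1181 + 24 = 1205 B
Ethernet frame = 1205 + 14 + 4 = 1223 B
Efficiency = app / frame = 1157 / 1223 = 0.946034 = 94.6034% -> 94.60% (2 dp)

1223, 94.60


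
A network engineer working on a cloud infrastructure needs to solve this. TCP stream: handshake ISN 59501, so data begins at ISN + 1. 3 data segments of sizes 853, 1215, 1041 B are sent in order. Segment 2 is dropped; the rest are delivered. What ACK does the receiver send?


SYN uses sequence number 59501; first data byte = ISN + 1 = 59502.
Segment 1: SEQ = 59502, len = 853 B, covers [59502, 60354]
Segment 2: SEQ = 60355, len = 1215 B, covers [60355, 61569] [LOST]
Segment 3: SEQ = 61570, len = 1041 B, covers [61570, 62610]
In-order data received: bytes [59502, 60354] (segments 1..1).
Segment 2 missing -> gap begins at byte 60355; later segments buffered out of order.
Cumulative ACK = next expected in-order byte = 59502 + 853 = 60355

60355


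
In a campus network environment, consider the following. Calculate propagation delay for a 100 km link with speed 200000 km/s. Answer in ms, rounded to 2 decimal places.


Given: distance = 100 km, speed = 200000 km/s
Delay = distance / speed = 100 / 200000 seconds
Delay in ms = 100 * 1000 / 200000
Delay = 0.5000 ms
Rounded to 2 dp = 0.50 ms

0.50


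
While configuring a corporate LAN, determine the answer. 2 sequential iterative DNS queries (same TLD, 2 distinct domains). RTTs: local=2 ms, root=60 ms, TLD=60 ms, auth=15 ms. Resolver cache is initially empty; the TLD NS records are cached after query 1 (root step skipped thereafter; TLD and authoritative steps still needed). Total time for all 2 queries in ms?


Lookup 1 (cold cache): local + root + TLD + auth = 2 + 60 + 60 + 15 = 137 ms
Lookups 2..2 (TLD NS cached -> skip root; new domain -> still ask TLD and auth): local + TLD + auth = 2 + 60 + 15 = 77 ms each
Remaining 1 lookups: 1 * 77 = 77 ms
Total = 137 + 77 = 214 ms

214


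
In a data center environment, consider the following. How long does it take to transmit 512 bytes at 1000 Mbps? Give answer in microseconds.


Given: packet = 512 bytes, bandwidth = 1000 Mbps
Packet in bits = 512 * 8 = 4096 bits
Bandwidth = 1000 * 10^6 = 1000000000 bps
Time = 4096 / 1000000000 seconds
Time in us = 4096 * 10^6 / 1000000000 = 4.096

4.096


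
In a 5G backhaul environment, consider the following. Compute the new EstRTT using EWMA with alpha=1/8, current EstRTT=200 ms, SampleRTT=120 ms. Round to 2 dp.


Given: EstRTT = 200 ms, SampleRTT = 120 ms, alpha = 1/8
New EstRTT = (1 - alpha) * EstRTT + alpha * SampleRTT
(7/8) * 200 = 175
(1/8) * 120 = 15
New EstRTT = 175 + 15 = 190 ms -> 190.00 ms (2 dp)

190.00


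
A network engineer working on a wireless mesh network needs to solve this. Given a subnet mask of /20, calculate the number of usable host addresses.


Given: subnet mask /20
Host bits = 32 - 20 = 12
Total addresses = 2^12 = 4096
Usable hosts = 4096 - 2 (network + broadcast) = 4094

4094


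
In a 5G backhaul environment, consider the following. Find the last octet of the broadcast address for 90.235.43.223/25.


Given: IP = 90.235.43.223, prefix = /25
Host bits = 32 - 25 = 7
Network last octet = 223 AND mask = 128
Host part size = 2^7 - 1 = 127
Broadcast last octet = 128 OR 127 = 255

255


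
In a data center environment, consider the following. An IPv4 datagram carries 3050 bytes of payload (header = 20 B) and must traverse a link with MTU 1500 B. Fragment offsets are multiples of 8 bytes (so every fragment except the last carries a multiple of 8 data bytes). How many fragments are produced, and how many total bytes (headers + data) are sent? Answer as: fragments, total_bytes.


Max data per non-final fragment = floor((MTU - header)/8)*8 = floor((1500 - 20)/8)*8 = floor(1480/8)*8 = 1480 B
Final fragment needs no 8-byte alignment: it can carry up to MTU - header = 1480 B
Non-final fragments needed = ceil((payload - 1480) / 1480) = ceil(1570/1480) = ceil(1.0608) = 2
Number of fragments = 2 + 1 = 3
Fragment sizes (data): 2 * 1480 B + 90 B (last, 90 <= 1480 OK)
Total bytes sent = payload + n_frags * header = 3050 + 3*20 = 3050 + 60 = 3110 B

3, 3110


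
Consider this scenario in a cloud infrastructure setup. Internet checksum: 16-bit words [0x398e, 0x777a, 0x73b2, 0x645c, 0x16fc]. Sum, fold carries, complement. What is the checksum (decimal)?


Given words: [0x398e, 0x777a, 0x73b2, 0x645c, 0x16fc]
Step 1: Sum all words
Raw sum = 14734 + 30586 + 29618 + 25692 + 5884 = 106514
Step 2: Fold carry: (40978 + 1) = 40979
One's complement = ~40979 & 0xFFFF = 24556

24556


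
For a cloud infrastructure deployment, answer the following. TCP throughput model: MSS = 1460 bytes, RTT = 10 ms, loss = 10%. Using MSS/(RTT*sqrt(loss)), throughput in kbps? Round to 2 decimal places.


Given: MSS = 1460 bytes, RTT = 10 ms, loss = 10%
RTT in seconds = 10 / 1000 = 0.01
Loss rate = 10% = 0.1
sqrt(loss) = sqrt(0.1) = 0.316227766017
Throughput (bytes/s) = 1460 / (0.01 * 0.316227766017) = 461692.5384
Throughput (kbps) = 461692.5384 * 8 / 1000 = 3693.540307 -> 3693.54 kbps (2 dp)

3693.54


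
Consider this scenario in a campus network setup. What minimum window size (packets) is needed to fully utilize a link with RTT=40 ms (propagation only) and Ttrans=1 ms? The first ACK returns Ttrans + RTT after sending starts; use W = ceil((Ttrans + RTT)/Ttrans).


Given: Ttrans = 1 ms, RTT = 40 ms (= 2 * Tprop, Tprop = 20 ms)
Time until first ACK returns = Ttrans + RTT = 1 + 40 = 41 ms
Need W * Ttrans >= Ttrans + RTT  ->  W >= (Ttrans + RTT) / Ttrans
(Ttrans + RTT) / Ttrans = 41 / 1 = 41
W_min = ceil(41) = 41

41


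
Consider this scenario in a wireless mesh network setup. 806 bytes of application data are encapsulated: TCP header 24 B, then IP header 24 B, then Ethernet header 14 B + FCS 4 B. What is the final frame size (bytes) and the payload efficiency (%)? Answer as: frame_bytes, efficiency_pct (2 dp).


TCP segment = 806 + 24 = 830 B
IP packet = 830 + 24 = 854 B
Ethernet frame = 854 + 14 + 4 = 872 B
Efficiency = app / frame = 806 / 872 = 0.924312 = 92.4312% -> 92.43% (2 dp)

872, 92.43


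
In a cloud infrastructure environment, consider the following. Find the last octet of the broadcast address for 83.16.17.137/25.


Given: IP = 83.16.17.137, prefix = /25
Host bits = 32 - 25 = 7
Network last octet = 137 AND mask = 128
Host part size = 2^7 - 1 = 127
Broadcast last octet = 128 OR 127 = 255

255


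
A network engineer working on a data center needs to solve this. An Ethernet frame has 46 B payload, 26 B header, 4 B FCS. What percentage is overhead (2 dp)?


Given: payload = 46 B, header = 26 B, trailer = 4 B
Overhead bytes = header + trailer = 26 + 4 = 30
Total frame = payload + overhead = 46 + 30 = 76
Overhead % = 30 / 76 * 100 = 39.4737% -> 39.47% (2 dp)

39.47


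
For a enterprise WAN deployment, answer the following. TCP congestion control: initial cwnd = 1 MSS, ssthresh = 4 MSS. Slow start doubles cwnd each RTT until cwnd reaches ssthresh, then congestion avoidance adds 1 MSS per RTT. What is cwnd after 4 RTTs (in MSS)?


RTT 0: cwnd = 1 MSS (initial)
RTT 1: cwnd = 2 MSS (slow start, doubled)
RTT 2: cwnd = 4 MSS (slow start, doubled)
RTT 3: cwnd = 5 MSS (congestion avoidance, +1)
RTT 4: cwnd = 6 MSS (congestion avoidance, +1)

6


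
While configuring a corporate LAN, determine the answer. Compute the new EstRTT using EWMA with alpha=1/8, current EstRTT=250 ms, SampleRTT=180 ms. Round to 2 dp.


Given: EstRTT = 250 ms, SampleRTT = 180 ms, alpha = 1/8
New EstRTT = (1 - alpha) * EstRTT + alpha * SampleRTT
(7/8) * 250 = 218.75
(1/8) * 180 = 22.5
New EstRTT = 218.75 + 22.5 = 241.25 ms -> 241.25 ms (2 dp)

241.25


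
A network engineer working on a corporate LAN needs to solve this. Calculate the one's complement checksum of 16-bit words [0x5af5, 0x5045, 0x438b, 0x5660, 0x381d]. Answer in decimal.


Given words: [0x5af5, 0x5045, 0x438b, 0x5660, 0x381d]
Step 1: Sum all words
Raw sum = 23285 + 20549 + 17291 + 22112 + 14365 = 97602
Step 2: Fold carry: (32066 + 1) = 32067
One's complement = ~32067 & 0xFFFF = 33468

33468


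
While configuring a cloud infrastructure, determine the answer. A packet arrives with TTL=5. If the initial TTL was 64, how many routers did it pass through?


Given: initial TTL = 64, received TTL = 5
Hops = initial TTL - received TTL
Hops = 64 - 5 = 59

59


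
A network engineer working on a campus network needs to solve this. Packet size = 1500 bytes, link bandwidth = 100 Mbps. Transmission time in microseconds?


Given: packet = 1500 bytes, bandwidth = 100 Mbps
Packet in bits = 1500 * 8 = 12000 bits
Bandwidth = 100 * 10^6 = 100000000 bps
Time = 12000 / 100000000 seconds
Time in us = 12000 * 10^6 / 100000000 = 120

120


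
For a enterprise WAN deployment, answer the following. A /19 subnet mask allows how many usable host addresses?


Given: subnet mask /19
Host bits = 32 - 19 = 13
Total addresses = 2^13 = 8192
Usable hosts = 8192 - 2 (network + broadcast) = 8190

8190


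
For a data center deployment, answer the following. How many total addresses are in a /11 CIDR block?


Given: CIDR prefix /11
Host bits = 32 - 11 = 21
Total addresses = 2^21 = 2097152

2097152


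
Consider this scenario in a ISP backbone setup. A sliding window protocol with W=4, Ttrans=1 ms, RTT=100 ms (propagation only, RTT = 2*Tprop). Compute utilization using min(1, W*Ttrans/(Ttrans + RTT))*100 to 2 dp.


Given: W = 4, Ttrans = 1 ms, RTT = 100 ms (= 2 * Tprop, Tprop = 50 ms)
Cycle time = Ttrans + RTT = 1 + 100 = 101 ms (first packet sent until its ACK returns)
W * Ttrans = 4 * 1 = 4 ms of sending per cycle
W * Ttrans / (Ttrans + RTT) = 4 / 101 = 0.039604
U = min(1, 0.039604) = 0.039604
U% = 3.96%

3.96


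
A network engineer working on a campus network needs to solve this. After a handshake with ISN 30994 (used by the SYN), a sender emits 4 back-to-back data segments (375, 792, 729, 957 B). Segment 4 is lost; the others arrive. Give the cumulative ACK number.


SYN uses sequence number 30994; first data byte = ISN + 1 = 30995.
Segment 1: SEQ = 30995, len = 375 B, covers [30995, 31369]
Segment 2: SEQ = 31370, len = 792 B, covers [31370, 32161]
Segment 3: SEQ = 32162, len = 729 B, covers [32162, 32890]
Segment 4: SEQ = 32891, len = 957 B, covers [32891, 33847] [LOST]
In-order data received: bytes [30995, 32890] (segments 1..3).
Segment 4 missing -> gap begins at byte 32891.
Cumulative ACK = next expected in-order byte = 30995 + 375 + 792 + 729 = 32891

32891


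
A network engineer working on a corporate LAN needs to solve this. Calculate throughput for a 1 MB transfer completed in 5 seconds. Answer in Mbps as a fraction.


Given: file = 1 MB, time = 5 s
File in Mb = 1 * 8 = 8 Mb
Throughput = 8 / 5 Mbps
Throughput = 8/5 Mbps

8/5


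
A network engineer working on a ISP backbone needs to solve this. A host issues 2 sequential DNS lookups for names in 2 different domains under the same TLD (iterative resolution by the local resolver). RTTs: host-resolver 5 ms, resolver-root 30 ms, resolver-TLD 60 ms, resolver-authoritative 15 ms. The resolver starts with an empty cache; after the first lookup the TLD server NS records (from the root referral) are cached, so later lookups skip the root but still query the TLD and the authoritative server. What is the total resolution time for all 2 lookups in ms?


Lookup 1 (cold cache): local + root + TLD + auth = 5 + 30 + 60 + 15 = 110 ms
Lookups 2..2 (TLD NS cached -> skip root; new domain -> still ask TLD and auth): local + TLD + auth = 5 + 60 + 15 = 80 ms each
Remaining 1 lookups: 1 * 80 = 80 ms
Total = 110 + 80 = 190 ms

190


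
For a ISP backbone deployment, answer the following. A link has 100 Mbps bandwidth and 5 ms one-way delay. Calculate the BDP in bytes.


Given: bandwidth = 100 Mbps, delay = 5 ms
BDP in bits = 100 * 10^6 * 5 / 1000
BDP in bits = 500000
BDP in bytes = 500000 / 8 = 62500

62500


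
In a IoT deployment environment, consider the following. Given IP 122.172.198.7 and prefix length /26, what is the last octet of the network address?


Given: IP = 122.172.198.7, prefix = /26
Subnet mask = 255.255.255.192
Last octet of IP: 7
Last octet of mask: 192
Network last octet = 7 AND 192 = 0

0


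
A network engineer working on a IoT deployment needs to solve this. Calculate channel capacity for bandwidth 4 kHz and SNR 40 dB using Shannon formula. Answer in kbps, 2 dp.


Given: B = 4 kHz, SNR = 40 dB
SNR linear = 10^(40/10) = 10000
1 + SNR = 10001
log2(10001) = 13.2878566418
C = 4 * 1000 * 13.2878566418 = 53151.4266 bps
C = 53.151427 kbps -> 53.15 kbps (2 dp)

53.15


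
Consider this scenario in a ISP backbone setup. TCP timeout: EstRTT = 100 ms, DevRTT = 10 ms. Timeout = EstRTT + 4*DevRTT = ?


Given: EstRTT = 100 ms, DevRTT = 10 ms
Timeout = EstRTT + 4 * DevRTT
4 * DevRTT = 4 * 10 = 40
Timeout = 100 + 40 = 140 ms

140


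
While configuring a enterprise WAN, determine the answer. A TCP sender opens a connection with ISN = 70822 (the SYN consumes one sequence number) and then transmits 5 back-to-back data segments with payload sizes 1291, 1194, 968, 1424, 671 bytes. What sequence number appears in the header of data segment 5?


The SYN occupies sequence number ISN = 70822, so the first data byte is ISN + 1 = 70823.
SEQ of data segment i = (ISN + 1) + sum of payload sizes of segments 1..i-1.
Segment 1: SEQ = 70823, payload = 1291 bytes
Segment 2: SEQ = 72114, payload = 1194 bytes
Segment 3: SEQ = 73308, payload = 968 bytes
Segment 4: SEQ = 74276, payload = 1424 bytes
Segment 5: SEQ = 75700, payload = 671 bytes
SEQ of segment 5 = 70823 + 1291 + 1194 + 968 + 1424 = 75700

75700


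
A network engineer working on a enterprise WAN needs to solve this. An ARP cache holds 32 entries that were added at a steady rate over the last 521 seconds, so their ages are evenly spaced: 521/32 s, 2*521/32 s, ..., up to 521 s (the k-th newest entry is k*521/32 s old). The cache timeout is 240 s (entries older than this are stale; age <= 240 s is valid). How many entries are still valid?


Ages are k * 521/32 s for k = 1..32 (spacing = 16.2812 s).
Entry k is valid iff k * 521/32 <= 240 iff k <= 32 * 240 / 521 = 14.7409
n_valid = floor(14.7409) = 14
(n_stale = 32 - 14 = 18)

14


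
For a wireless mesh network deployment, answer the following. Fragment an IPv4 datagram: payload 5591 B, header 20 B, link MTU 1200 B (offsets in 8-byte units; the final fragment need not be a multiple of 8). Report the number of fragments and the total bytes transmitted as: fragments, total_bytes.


Max data per non-final fragment = floor((MTU - header)/8)*8 = floor((1200 - 20)/8)*8 = floor(1180/8)*8 = 1176 B
Final fragment needs no 8-byte alignment: it can carry up to MTU - header = 1180 B
Non-final fragments needed = ceil((payload - 1180) / 1176) = ceil(4411/1176) = ceil(3.7509) = 4
Number of fragments = 4 + 1 = 5
Fragment sizes (data): 4 * 1176 B + 887 B (last, 887 <= 1180 OK)
Total bytes sent = payload + n_frags * header = 5591 + 5*20 = 5591 + 100 = 5691 B

5, 5691


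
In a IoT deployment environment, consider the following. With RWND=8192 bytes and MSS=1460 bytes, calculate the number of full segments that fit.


Given: RWND = 8192 bytes, MSS = 1460 bytes
Full segments = floor(RWND / MSS)
Full segments = floor(8192 / 1460)
Full segments = floor(5.611) = 5

5


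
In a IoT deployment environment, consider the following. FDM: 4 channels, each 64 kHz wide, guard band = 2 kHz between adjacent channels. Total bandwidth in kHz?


Given: 4 channels, 64 kHz each, guard = 2 kHz
Channel bandwidth = 4 * 64 = 256 kHz
Guard bands = 3 gaps * 2 kHz = 6 kHz
Total = 256 + 6 = 262 kHz

262


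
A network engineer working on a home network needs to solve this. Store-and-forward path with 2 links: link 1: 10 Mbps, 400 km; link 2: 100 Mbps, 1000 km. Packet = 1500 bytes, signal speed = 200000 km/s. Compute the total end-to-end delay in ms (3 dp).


Packet = 1500 bytes = 12000 bits. Store-and-forward: sum (t_trans + t_prop) per link.
Link 1: t_trans = 12000/(10*10^6) s = 1.2000 ms; t_prop = 400/200000 s = 2.0000 ms; subtotal = 3.2000 ms
Link 2: t_trans = 12000/(100*10^6) s = 0.1200 ms; t_prop = 1000/200000 s = 5.0000 ms; subtotal = 5.1200 ms
End-to-end = 3.2000 + 5.1200 = 8.3200 ms -> 8.320 ms (3 dp)

8.320


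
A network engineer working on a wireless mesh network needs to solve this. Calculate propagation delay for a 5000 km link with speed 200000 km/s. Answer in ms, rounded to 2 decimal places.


Given: distance = 5000 km, speed = 200000 km/s
Delay = distance / speed = 5000 / 200000 seconds
Delay in ms = 5000 * 1000 / 200000
Delay = 25.0000 ms
Rounded to 2 dp = 25.00 ms

25.00


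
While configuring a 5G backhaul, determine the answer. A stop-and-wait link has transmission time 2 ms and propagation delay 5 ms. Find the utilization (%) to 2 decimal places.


Given: Ttrans = 2 ms, Tprop = 5 ms
RTT = 2 * Tprop = 2 * 5 = 10 ms
U = Ttrans / (Ttrans + RTT)
U = 2 / (2 + 10)
U = 2 / 12 = 0.166667
U% = 16.67%

16.67


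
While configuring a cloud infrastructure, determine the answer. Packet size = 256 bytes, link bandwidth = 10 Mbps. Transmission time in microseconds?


Given: packet = 256 bytes, bandwidth = 10 Mbps
Packet in bits = 256 * 8 = 2048 bits
Bandwidth = 10 * 10^6 = 10000000 bps
Time = 2048 / 10000000 seconds
Time in us = 2048 * 10^6 / 10000000 = 204.8

204.8


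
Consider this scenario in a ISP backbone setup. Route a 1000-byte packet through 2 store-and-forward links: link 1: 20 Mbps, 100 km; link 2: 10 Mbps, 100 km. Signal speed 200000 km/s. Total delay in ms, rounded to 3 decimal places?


Packet = 1000 bytes = 8000 bits. Store-and-forward: sum (t_trans + t_prop) per link.
Link 1: t_trans = 8000/(20*10^6) s = 0.4000 ms; t_prop = 100/200000 s = 0.5000 ms; subtotal = 0.9000 ms
Link 2: t_trans = 8000/(10*10^6) s = 0.8000 ms; t_prop = 100/200000 s = 0.5000 ms; subtotal = 1.3000 ms
End-to-end = 0.9000 + 1.3000 = 2.2000 ms -> 2.200 ms (3 dp)

2.200


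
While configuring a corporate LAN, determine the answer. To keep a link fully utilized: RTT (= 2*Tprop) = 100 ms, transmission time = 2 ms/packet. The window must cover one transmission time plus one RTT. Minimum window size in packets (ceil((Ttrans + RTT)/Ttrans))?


Given: Ttrans = 2 ms, RTT = 100 ms (= 2 * Tprop, Tprop = 50 ms)
Time until first ACK returns = Ttrans + RTT = 2 + 100 = 102 ms
Need W * Ttrans >= Ttrans + RTT  ->  W >= (Ttrans + RTT) / Ttrans
(Ttrans + RTT) / Ttrans = 102 / 2 = 51
W_min = ceil(51) = 51

51


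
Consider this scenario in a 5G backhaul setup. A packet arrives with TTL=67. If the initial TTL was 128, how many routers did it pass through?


Given: initial TTL = 128, received TTL = 67
Hops = initial TTL - received TTL
Hops = 128 - 67 = 61

61


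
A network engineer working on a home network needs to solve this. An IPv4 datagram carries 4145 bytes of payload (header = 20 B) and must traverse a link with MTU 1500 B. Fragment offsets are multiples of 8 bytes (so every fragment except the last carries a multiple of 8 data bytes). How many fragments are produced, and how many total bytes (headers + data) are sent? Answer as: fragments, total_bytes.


Max data per non-final fragment = floor((MTU - header)/8)*8 = floor((1500 - 20)/8)*8 = floor(1480/8)*8 = 1480 B
Final fragment needs no 8-byte alignment: it can carry up to MTU - header = 1480 B
Non-final fragments needed = ceil((payload - 1480) / 1480) = ceil(2665/1480) = ceil(1.8007) = 2
Number of fragments = 2 + 1 = 3
Fragment sizes (data): 2 * 1480 B + 1185 B (last, 1185 <= 1480 OK)
Total bytes sent = payload + n_frags * header = 4145 + 3*20 = 4145 + 60 = 4205 B

3, 4205


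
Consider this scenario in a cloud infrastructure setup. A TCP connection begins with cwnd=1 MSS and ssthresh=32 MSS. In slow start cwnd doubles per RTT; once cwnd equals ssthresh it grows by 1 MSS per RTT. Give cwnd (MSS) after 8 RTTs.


RTT 0: cwnd = 1 MSS (initial)
RTT 1: cwnd = 2 MSS (slow start, doubled)
RTT 2: cwnd = 4 MSS (slow start, doubled)
RTT 3: cwnd = 8 MSS (slow start, doubled)
RTT 4: cwnd = 16 MSS (slow start, doubled)
RTT 5: cwnd = 32 MSS (slow start, doubled)
RTT 6: cwnd = 33 MSS (congestion avoidance, +1)
RTT 7: cwnd = 34 MSS (congestion avoidance, +1)
RTT 8: cwnd = 35 MSS (congestion avoidance, +1)

35


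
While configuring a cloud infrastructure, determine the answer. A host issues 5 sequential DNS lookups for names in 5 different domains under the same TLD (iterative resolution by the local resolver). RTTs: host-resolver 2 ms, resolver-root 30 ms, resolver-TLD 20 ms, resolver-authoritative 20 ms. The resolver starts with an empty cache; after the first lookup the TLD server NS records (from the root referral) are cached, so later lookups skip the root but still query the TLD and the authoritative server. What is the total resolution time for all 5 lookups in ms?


Lookup 1 (cold cache): local + root + TLD + auth = 2 + 30 + 20 + 20 = 72 ms
Lookups 2..5 (TLD NS cached -> skip root; new domain -> still ask TLD and auth): local + TLD + auth = 2 + 20 + 20 = 42 ms each
Remaining 4 lookups: 4 * 42 = 168 ms
Total = 72 + 168 = 240 ms

240
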